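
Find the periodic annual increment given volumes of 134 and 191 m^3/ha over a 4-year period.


PAI = (V2 - V1) / period = (191 - 134) / 4 = 57 / 4 = 14.25 m^3/ha/yr

14.25 m^3/ha/yr


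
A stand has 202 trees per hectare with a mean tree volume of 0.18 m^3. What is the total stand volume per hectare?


V_stand = 202 * 0.18 = 36.36 ≈ 36.4 m^3/ha

36.4 m^3/ha


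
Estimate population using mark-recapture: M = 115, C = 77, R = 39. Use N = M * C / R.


N = M * C / R = 115 * 77 / 39 = 8855 / 39 = 227.05 ≈ 227

227 individuals


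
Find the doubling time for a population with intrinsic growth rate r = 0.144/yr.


td = ln(2) / 0.144 = 0.693147 / 0.144 = 4.81352 ≈ 4.8 years

4.8 years


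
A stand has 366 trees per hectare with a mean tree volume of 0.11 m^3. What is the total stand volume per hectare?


V_stand = 366 * 0.11 = 40.26 ≈ 40.3 m^3/ha

40.3 m^3/ha


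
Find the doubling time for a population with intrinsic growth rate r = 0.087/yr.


td = ln(2) / 0.087 = 0.693147 / 0.087 = 7.96721 ≈ 8.0 years

8.0 years


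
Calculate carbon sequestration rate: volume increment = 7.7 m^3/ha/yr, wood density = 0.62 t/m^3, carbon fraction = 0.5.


C = 7.7 * 0.62 * 0.5 = 2.387 ≈ 2.39 t C/ha/yr

2.39 t C/ha/yr


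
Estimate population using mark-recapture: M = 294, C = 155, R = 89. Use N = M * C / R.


N = M * C / R = 294 * 155 / 89 = 45570 / 89 = 512.02 ≈ 512

512 individuals


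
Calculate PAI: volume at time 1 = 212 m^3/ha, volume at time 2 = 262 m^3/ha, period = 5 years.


PAI = (V2 - V1) / period = (262 - 212) / 5 = 50 / 5 = 10.00 m^3/ha/yr

10.00 m^3/ha/yr


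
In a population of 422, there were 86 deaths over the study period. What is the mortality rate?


Mortality rate = 86 / 422 = 0.203791 ≈ 0.2038

0.2038


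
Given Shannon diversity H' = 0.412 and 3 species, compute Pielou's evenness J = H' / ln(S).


ln(3) = 1.09861
J = H' / ln(S) = 0.412 / 1.09861 = 0.375019 ≈ 0.3750

0.3750


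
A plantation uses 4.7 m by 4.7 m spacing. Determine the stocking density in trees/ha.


N = 10000 / 4.7^2 = 10000 / 22.09 = 452.694 ≈ 453 trees/ha

453 trees/ha


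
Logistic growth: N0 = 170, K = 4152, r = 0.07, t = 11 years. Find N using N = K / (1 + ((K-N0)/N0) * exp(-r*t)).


(K - N0)/N0 = (4152 - 170)/170 = 3982/170 = 23.4235
r*t = 0.07 * 11 = 0.77; exp(-0.77) = 0.463013
23.4235 * 0.463013 = 10.8454
1 + 10.8454 = 11.8454
N = 4152 / 11.8454 = 350.516 ≈ 351

351


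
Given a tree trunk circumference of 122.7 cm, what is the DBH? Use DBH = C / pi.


DBH = C / pi = 122.7 / 3.141593 = 39.0566 ≈ 39.06 cm

39.06 cm


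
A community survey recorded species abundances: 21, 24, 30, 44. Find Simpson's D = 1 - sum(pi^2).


Total N = 21 + 24 + 30 + 44 = 119
Per-species terms:
  p = 21/119 = 0.176471; p^2 = 0.176471^2 = 0.031142
  p = 24/119 = 0.201681; p^2 = 0.201681^2 = 0.040675
  p = 30/119 = 0.252101; p^2 = 0.252101^2 = 0.063555
  p = 44/119 = 0.369748; p^2 = 0.369748^2 = 0.136714
sum(p^2) = 0.031142 + 0.040675 + 0.063555 + 0.136714 = 0.272086
D = 1 - 0.272086 = 0.727914 ≈ 0.7279

0.7279


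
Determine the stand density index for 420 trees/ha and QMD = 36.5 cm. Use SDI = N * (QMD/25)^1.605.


QMD/25 = 36.5/25 = 1.46
(1.46)^1.605 = exp(1.605 * ln(1.46)) = exp(1.605 * 0.378436) = exp(0.607390) = 1.83563
SDI = 420 * 1.83563 = 770.965 ≈ 771

771


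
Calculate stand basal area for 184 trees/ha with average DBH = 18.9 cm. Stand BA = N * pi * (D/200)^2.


(D/200)^2 = (18.9/200)^2 = 0.0945^2 = 0.00893025
Individual BA = 3.141593 * 0.00893025 = 0.0280552 m^2
Stand BA = 184 * 0.0280552 = 5.16216 ≈ 5.16 m^2/ha

5.16 m^2/ha


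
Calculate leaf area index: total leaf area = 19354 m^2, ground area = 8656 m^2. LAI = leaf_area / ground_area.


LAI = 19354 / 8656 = 2.2359 ≈ 2.24

2.24


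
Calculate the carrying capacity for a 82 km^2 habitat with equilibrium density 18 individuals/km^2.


K = 18 * 82 = 1476 individuals

1476 individuals


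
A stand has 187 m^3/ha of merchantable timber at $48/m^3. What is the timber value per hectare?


Value = 187 * 48 = $8976/ha

$8976/ha


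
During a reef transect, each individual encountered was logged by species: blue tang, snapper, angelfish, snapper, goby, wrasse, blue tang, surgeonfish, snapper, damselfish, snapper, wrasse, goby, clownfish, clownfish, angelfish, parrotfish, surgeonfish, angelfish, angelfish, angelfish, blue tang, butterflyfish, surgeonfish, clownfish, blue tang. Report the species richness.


Total individuals logged = 26
Distinct species (count of individuals): blue tang (4), snapper (4), angelfish (5), goby (2), wrasse (2), surgeonfish (3), damselfish (1), clownfish (3), parrotfish (1), butterflyfish (1)
Species richness = number of distinct species = 10

10


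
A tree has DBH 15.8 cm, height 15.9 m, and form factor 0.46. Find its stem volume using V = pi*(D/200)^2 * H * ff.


(D/200)^2 = (15.8/200)^2 = 0.079^2 = 0.006241
BA = 3.141593 * 0.006241 = 0.0196067 m^2
V = 0.0196067 * 15.9 * 0.46 = 0.143403 ≈ 0.143 m^3

0.143 m^3


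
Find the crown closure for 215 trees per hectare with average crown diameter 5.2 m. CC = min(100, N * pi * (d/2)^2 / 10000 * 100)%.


(d/2)^2 = (5.2/2)^2 = 2.6^2 = 6.76
Crown area = 3.141593 * 6.76 = 21.2372 m^2
N * area / 10000 * 100 = 215 * 21.2372 / 10000 * 100 = 45.6600
CC = min(100, 45.6600) = 45.6600 ≈ 45.7%

45.7%


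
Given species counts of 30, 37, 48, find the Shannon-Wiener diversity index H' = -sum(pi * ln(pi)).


Total N = 30 + 37 + 48 = 115
Per-species terms:
  p = 30/115 = 0.260870; ln(p) = -1.343733; p*ln(p) = 0.260870 * (-1.343733) = -0.350540
  p = 37/115 = 0.321739; ln(p) = -1.134015; p*ln(p) = 0.321739 * (-1.134015) = -0.364857
  p = 48/115 = 0.417391; ln(p) = -0.873732; p*ln(p) = 0.417391 * (-0.873732) = -0.364688
sum(p*ln(p)) = (-0.350540) + (-0.364857) + (-0.364688) = -1.080085
H' = -(-1.080085) = 1.080085 ≈ 1.0801

1.0801


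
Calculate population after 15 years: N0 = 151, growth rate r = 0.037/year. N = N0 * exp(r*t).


r*t = 0.037 * 15 = 0.555
exp(0.555) = 1.74194
N = 151 * 1.74194 = 263.033 ≈ 263

263


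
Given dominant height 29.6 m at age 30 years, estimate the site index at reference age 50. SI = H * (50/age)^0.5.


50/30 = 1.66667
(1.66667)^0.5 = 1.29100
SI = 29.6 * 1.29100 = 38.2136 ≈ 38.2 m

38.2 m


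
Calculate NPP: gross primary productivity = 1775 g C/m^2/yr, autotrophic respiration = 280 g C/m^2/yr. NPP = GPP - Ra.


NPP = GPP - Ra = 1775 - 280 = 1495 g C/m^2/yr

1495 g C/m^2/yr


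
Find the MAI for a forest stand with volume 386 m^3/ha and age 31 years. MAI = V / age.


MAI = 386 / 31 = 12.4516 ≈ 12.45 m^3/ha/yr

12.45 m^3/ha/yr


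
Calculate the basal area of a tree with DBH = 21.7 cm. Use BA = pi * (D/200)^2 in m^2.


D/200 = 21.7/200 = 0.1085 m
(D/200)^2 = 0.1085^2 = 0.01177225
BA = 3.141593 * 0.01177225 = 0.0369836 ≈ 0.0370 m^2

0.0370 m^2


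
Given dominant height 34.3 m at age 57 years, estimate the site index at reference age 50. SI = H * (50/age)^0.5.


50/57 = 0.877193
(0.877193)^0.5 = 0.936586
SI = 34.3 * 0.936586 = 32.1249 ≈ 32.1 m

32.1 m


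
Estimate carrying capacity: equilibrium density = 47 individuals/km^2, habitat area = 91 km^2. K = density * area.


K = 47 * 91 = 4277 individuals

4277 individuals


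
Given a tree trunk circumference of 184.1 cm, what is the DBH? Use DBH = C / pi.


DBH = C / pi = 184.1 / 3.141593 = 58.6008 ≈ 58.60 cm

58.60 cm


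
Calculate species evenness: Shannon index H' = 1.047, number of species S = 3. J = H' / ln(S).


ln(3) = 1.09861
J = H' / ln(S) = 1.047 / 1.09861 = 0.953022 ≈ 0.9530

0.9530


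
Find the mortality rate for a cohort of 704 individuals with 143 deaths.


Mortality rate = 143 / 704 = 0.203125 ≈ 0.2031

0.2031


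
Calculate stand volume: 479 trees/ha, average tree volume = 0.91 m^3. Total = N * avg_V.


V_stand = 479 * 0.91 = 435.89 ≈ 435.9 m^3/ha

435.9 m^3/ha


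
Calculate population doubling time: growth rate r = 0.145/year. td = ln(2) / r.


td = ln(2) / 0.145 = 0.693147 / 0.145 = 4.78032 ≈ 4.8 years

4.8 years


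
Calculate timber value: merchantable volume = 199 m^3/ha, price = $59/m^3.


Value = 199 * 59 = $11741/ha

$11741/ha


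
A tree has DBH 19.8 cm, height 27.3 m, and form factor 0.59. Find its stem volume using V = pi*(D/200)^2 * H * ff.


(D/200)^2 = (19.8/200)^2 = 0.099^2 = 0.009801
BA = 3.141593 * 0.009801 = 0.0307908 m^2
V = 0.0307908 * 27.3 * 0.59 = 0.495947 ≈ 0.496 m^3

0.496 m^3


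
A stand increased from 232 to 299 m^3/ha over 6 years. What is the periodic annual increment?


PAI = (V2 - V1) / period = (299 - 232) / 6 = 67 / 6 = 11.1667 ≈ 11.17 m^3/ha/yr

11.17 m^3/ha/yr


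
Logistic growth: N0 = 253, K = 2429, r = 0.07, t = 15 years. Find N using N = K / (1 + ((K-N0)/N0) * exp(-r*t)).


(K - N0)/N0 = (2429 - 253)/253 = 2176/253 = 8.60079
r*t = 0.07 * 15 = 1.05; exp(-1.05) = 0.349938
8.60079 * 0.349938 = 3.00974
1 + 3.00974 = 4.00974
N = 2429 / 4.00974 = 605.775 ≈ 606

606


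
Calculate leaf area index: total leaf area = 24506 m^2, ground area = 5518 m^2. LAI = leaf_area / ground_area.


LAI = 24506 / 5518 = 4.4411 ≈ 4.44

4.44


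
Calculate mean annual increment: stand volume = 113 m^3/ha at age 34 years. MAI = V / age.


MAI = 113 / 34 = 3.3235 ≈ 3.32 m^3/ha/yr

3.32 m^3/ha/yr


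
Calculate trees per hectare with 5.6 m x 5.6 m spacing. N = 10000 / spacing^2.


N = 10000 / 5.6^2 = 10000 / 31.36 = 318.878 ≈ 319 trees/ha

319 trees/ha


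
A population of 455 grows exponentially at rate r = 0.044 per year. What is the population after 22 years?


r*t = 0.044 * 22 = 0.968
exp(0.968) = 2.63267
N = 455 * 2.63267 = 1197.86 ≈ 1198

1198


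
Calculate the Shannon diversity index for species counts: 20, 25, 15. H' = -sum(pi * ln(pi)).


Total N = 20 + 25 + 15 = 60
Per-species terms:
  p = 20/60 = 0.333333; ln(p) = -1.098613; p*ln(p) = 0.333333 * (-1.098613) = -0.366204
  p = 25/60 = 0.416667; ln(p) = -0.875468; p*ln(p) = 0.416667 * (-0.875468) = -0.364779
  p = 15/60 = 0.250000; ln(p) = -1.386294; p*ln(p) = 0.250000 * (-1.386294) = -0.346574
sum(p*ln(p)) = (-0.366204) + (-0.364779) + (-0.346574) = -1.077557
H' = -(-1.077557) = 1.077557 ≈ 1.0776

1.0776


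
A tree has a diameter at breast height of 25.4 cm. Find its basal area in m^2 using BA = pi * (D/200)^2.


D/200 = 25.4/200 = 0.127 m
(D/200)^2 = 0.127^2 = 0.016129
BA = 3.141593 * 0.016129 = 0.0506708 ≈ 0.0507 m^2

0.0507 m^2


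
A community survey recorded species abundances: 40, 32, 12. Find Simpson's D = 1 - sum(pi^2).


Total N = 40 + 32 + 12 = 84
Per-species terms:
  p = 40/84 = 0.476190; p^2 = 0.476190^2 = 0.226757
  p = 32/84 = 0.380952; p^2 = 0.380952^2 = 0.145124
  p = 12/84 = 0.142857; p^2 = 0.142857^2 = 0.020408
sum(p^2) = 0.226757 + 0.145124 + 0.020408 = 0.392289
D = 1 - 0.392289 = 0.607711 ≈ 0.6077

0.6077


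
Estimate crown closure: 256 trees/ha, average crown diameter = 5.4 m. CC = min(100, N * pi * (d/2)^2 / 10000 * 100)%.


(d/2)^2 = (5.4/2)^2 = 2.7^2 = 7.29
Crown area = 3.141593 * 7.29 = 22.9022 m^2
N * area / 10000 * 100 = 256 * 22.9022 / 10000 * 100 = 58.6296
CC = min(100, 58.6296) = 58.6296 ≈ 58.6%

58.6%


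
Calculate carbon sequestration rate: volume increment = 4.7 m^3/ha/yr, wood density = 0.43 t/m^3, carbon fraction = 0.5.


C = 4.7 * 0.43 * 0.5 = 1.0105 ≈ 1.01 t C/ha/yr

1.01 t C/ha/yr


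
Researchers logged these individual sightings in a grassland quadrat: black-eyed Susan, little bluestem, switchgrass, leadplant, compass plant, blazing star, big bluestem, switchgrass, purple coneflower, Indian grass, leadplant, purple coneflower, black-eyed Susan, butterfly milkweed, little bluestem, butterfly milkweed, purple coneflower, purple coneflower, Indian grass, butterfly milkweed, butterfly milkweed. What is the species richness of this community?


Total individuals logged = 21
Distinct species (count of individuals): black-eyed Susan (2), little bluestem (2), switchgrass (2), leadplant (2), compass plant (1), blazing star (1), big bluestem (1), purple coneflower (4), Indian grass (2), butterfly milkweed (4)
Species richness = number of distinct species = 10

10


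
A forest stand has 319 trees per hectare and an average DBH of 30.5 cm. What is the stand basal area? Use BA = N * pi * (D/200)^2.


(D/200)^2 = (30.5/200)^2 = 0.1525^2 = 0.02325625
Individual BA = 3.141593 * 0.02325625 = 0.0730617 m^2
Stand BA = 319 * 0.0730617 = 23.3067 ≈ 23.31 m^2/ha

23.31 m^2/ha


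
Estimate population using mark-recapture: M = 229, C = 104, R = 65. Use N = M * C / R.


N = M * C / R = 229 * 104 / 65 = 23816 / 65 = 366.40 ≈ 366

366 individuals


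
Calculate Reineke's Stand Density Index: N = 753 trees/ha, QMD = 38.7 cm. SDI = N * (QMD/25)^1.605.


QMD/25 = 38.7/25 = 1.548
(1.548)^1.605 = exp(1.605 * ln(1.548)) = exp(1.605 * 0.436964) = exp(0.701327) = 2.01643
SDI = 753 * 2.01643 = 1518.37 ≈ 1518

1518


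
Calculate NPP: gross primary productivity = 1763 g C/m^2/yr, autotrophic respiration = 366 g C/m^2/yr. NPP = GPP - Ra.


NPP = GPP - Ra = 1763 - 366 = 1397 g C/m^2/yr

1397 g C/m^2/yr


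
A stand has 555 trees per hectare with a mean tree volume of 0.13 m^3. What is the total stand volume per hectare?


V_stand = 555 * 0.13 = 72.15 ≈ 72.2 m^3/ha

72.2 m^3/ha


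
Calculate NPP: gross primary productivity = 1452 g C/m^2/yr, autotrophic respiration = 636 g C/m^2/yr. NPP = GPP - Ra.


NPP = GPP - Ra = 1452 - 636 = 816 g C/m^2/yr

816 g C/m^2/yr


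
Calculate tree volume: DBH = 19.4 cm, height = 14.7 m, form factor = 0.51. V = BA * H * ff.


(D/200)^2 = (19.4/200)^2 = 0.097^2 = 0.009409
BA = 3.141593 * 0.009409 = 0.0295592 m^2
V = 0.0295592 * 14.7 * 0.51 = 0.221605 ≈ 0.222 m^3

0.222 m^3


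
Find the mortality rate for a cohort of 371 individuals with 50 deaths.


Mortality rate = 50 / 371 = 0.134771 ≈ 0.1348

0.1348


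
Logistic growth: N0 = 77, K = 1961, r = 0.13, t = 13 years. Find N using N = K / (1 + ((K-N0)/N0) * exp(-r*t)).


(K - N0)/N0 = (1961 - 77)/77 = 1884/77 = 24.4675
r*t = 0.13 * 13 = 1.69; exp(-1.69) = 0.184520
24.4675 * 0.184520 = 4.51474
1 + 4.51474 = 5.51474
N = 1961 / 5.51474 = 355.592 ≈ 356

356


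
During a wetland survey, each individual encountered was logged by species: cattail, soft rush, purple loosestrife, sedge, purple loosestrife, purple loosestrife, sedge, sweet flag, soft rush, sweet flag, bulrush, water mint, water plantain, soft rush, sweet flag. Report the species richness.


Total individuals logged = 15
Distinct species (count of individuals): cattail (1), soft rush (3), purple loosestrife (3), sedge (2), sweet flag (3), bulrush (1), water mint (1), water plantain (1)
Species richness = number of distinct species = 8

8


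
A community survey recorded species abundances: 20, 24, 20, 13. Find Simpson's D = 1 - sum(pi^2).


Total N = 20 + 24 + 20 + 13 = 77
Per-species terms:
  p = 20/77 = 0.259740; p^2 = 0.259740^2 = 0.067465
  p = 24/77 = 0.311688; p^2 = 0.311688^2 = 0.097149
  p = 20/77 = 0.259740; p^2 = 0.259740^2 = 0.067465
  p = 13/77 = 0.168831; p^2 = 0.168831^2 = 0.028504
sum(p^2) = 0.067465 + 0.097149 + 0.067465 + 0.028504 = 0.260583
D = 1 - 0.260583 = 0.739417 ≈ 0.7394

0.7394


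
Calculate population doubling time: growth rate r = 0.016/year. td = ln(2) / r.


td = ln(2) / 0.016 = 0.693147 / 0.016 = 43.3217 ≈ 43.3 years

43.3 years


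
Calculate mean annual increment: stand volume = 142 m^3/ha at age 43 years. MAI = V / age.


MAI = 142 / 43 = 3.3023 ≈ 3.30 m^3/ha/yr

3.30 m^3/ha/yr


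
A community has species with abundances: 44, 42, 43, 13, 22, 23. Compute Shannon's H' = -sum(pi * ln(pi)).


Total N = 44 + 42 + 43 + 13 + 22 + 23 = 187
Per-species terms:
  p = 44/187 = 0.235294; ln(p) = -1.446919; p*ln(p) = 0.235294 * (-1.446919) = -0.340451
  p = 42/187 = 0.224599; ln(p) = -1.493439; p*ln(p) = 0.224599 * (-1.493439) = -0.335425
  p = 43/187 = 0.229947; ln(p) = -1.469906; p*ln(p) = 0.229947 * (-1.469906) = -0.338000
  p = 13/187 = 0.069519; ln(p) = -2.666155; p*ln(p) = 0.069519 * (-2.666155) = -0.185348
  p = 22/187 = 0.117647; ln(p) = -2.140067; p*ln(p) = 0.117647 * (-2.140067) = -0.251772
  p = 23/187 = 0.122995; ln(p) = -2.095612; p*ln(p) = 0.122995 * (-2.095612) = -0.257750
sum(p*ln(p)) = (-0.340451) + (-0.335425) + (-0.338000) + (-0.185348) + (-0.251772) + (-0.257750) = -1.708746
H' = -(-1.708746) = 1.708746 ≈ 1.7087

1.7087


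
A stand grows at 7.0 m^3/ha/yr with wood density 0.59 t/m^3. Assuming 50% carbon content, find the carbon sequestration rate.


C = 7.0 * 0.59 * 0.5 = 2.065 ≈ 2.07 t C/ha/yr

2.07 t C/ha/yr


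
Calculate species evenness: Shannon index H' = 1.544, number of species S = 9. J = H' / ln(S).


ln(9) = 2.19722
J = H' / ln(S) = 1.544 / 2.19722 = 0.702706 ≈ 0.7027

0.7027


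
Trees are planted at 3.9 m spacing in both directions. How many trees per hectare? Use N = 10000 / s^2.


N = 10000 / 3.9^2 = 10000 / 15.21 = 657.462 ≈ 657 trees/ha

657 trees/ha


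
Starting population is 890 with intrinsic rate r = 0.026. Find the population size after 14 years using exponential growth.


r*t = 0.026 * 14 = 0.364
exp(0.364) = 1.43907
N = 890 * 1.43907 = 1280.77 ≈ 1281

1281


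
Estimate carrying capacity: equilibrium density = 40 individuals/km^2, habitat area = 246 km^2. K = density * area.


K = 40 * 246 = 9840 individuals

9840 individuals


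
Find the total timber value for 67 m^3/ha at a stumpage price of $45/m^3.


Value = 67 * 45 = $3015/ha

$3015/ha


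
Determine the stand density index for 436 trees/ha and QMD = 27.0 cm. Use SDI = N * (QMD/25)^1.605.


QMD/25 = 27.0/25 = 1.08
(1.08)^1.605 = exp(1.605 * ln(1.08)) = exp(1.605 * 0.0769610) = exp(0.123522) = 1.13147
SDI = 436 * 1.13147 = 493.321 ≈ 493

493


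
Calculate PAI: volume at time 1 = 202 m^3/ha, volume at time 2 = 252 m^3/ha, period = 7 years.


PAI = (V2 - V1) / period = (252 - 202) / 7 = 50 / 7 = 7.1429 ≈ 7.14 m^3/ha/yr

7.14 m^3/ha/yr


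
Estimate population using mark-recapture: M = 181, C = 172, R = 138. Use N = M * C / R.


N = M * C / R = 181 * 172 / 138 = 31132 / 138 = 225.59 ≈ 226

226 individuals


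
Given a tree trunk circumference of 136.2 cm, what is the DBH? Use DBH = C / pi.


DBH = C / pi = 136.2 / 3.141593 = 43.3538 ≈ 43.35 cm

43.35 cm


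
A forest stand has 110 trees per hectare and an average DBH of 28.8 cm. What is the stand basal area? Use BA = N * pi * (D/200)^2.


(D/200)^2 = (28.8/200)^2 = 0.144^2 = 0.020736
Individual BA = 3.141593 * 0.020736 = 0.0651441 m^2
Stand BA = 110 * 0.0651441 = 7.16585 ≈ 7.17 m^2/ha

7.17 m^2/ha


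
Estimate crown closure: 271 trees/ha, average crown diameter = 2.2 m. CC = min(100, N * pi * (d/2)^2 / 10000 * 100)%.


(d/2)^2 = (2.2/2)^2 = 1.1^2 = 1.21
Crown area = 3.141593 * 1.21 = 3.80133 m^2
N * area / 10000 * 100 = 271 * 3.80133 / 10000 * 100 = 10.3016
CC = min(100, 10.3016) = 10.3016 ≈ 10.3%

10.3%


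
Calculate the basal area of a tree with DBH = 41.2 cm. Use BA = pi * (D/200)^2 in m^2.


D/200 = 41.2/200 = 0.206 m
(D/200)^2 = 0.206^2 = 0.042436
BA = 3.141593 * 0.042436 = 0.133317 ≈ 0.1333 m^2

0.1333 m^2


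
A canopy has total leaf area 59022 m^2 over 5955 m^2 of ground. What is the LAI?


LAI = 59022 / 5955 = 9.9113 ≈ 9.91

9.91


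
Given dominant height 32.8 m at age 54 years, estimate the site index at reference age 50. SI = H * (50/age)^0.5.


50/54 = 0.925926
(0.925926)^0.5 = 0.962250
SI = 32.8 * 0.962250 = 31.5618 ≈ 31.6 m

31.6 m


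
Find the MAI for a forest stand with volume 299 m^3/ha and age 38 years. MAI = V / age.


MAI = 299 / 38 = 7.8684 ≈ 7.87 m^3/ha/yr

7.87 m^3/ha/yr


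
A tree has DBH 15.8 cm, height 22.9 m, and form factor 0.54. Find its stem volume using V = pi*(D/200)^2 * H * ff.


(D/200)^2 = (15.8/200)^2 = 0.079^2 = 0.006241
BA = 3.141593 * 0.006241 = 0.0196067 m^2
V = 0.0196067 * 22.9 * 0.54 = 0.242456 ≈ 0.242 m^3

0.242 m^3


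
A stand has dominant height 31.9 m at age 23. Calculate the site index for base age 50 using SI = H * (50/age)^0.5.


50/23 = 2.17391
(2.17391)^0.5 = 1.47442
SI = 31.9 * 1.47442 = 47.0340 ≈ 47.0 m

47.0 m


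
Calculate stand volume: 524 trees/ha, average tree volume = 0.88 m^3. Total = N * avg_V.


V_stand = 524 * 0.88 = 461.12 ≈ 461.1 m^3/ha

461.1 m^3/ha


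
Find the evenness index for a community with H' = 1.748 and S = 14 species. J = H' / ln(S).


ln(14) = 2.63906
J = H' / ln(S) = 1.748 / 2.63906 = 0.662357 ≈ 0.6624

0.6624


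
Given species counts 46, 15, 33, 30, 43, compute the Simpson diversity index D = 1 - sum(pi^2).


Total N = 46 + 15 + 33 + 30 + 43 = 167
Per-species terms:
  p = 46/167 = 0.275449; p^2 = 0.275449^2 = 0.075872
  p = 15/167 = 0.089820; p^2 = 0.089820^2 = 0.008068
  p = 33/167 = 0.197605; p^2 = 0.197605^2 = 0.039048
  p = 30/167 = 0.179641; p^2 = 0.179641^2 = 0.032271
  p = 43/167 = 0.257485; p^2 = 0.257485^2 = 0.066299
sum(p^2) = 0.075872 + 0.008068 + 0.039048 + 0.032271 + 0.066299 = 0.221558
D = 1 - 0.221558 = 0.778442 ≈ 0.7784

0.7784


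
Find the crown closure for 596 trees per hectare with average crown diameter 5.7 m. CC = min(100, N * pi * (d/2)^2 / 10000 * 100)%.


(d/2)^2 = (5.7/2)^2 = 2.85^2 = 8.1225
Crown area = 3.141593 * 8.1225 = 25.5176 m^2
N * area / 10000 * 100 = 596 * 25.5176 / 10000 * 100 = 152.085
CC = min(100, 152.085) = 100%

100%


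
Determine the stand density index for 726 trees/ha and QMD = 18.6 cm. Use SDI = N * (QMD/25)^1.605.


QMD/25 = 18.6/25 = 0.744
(0.744)^1.605 = exp(1.605 * ln(0.744)) = exp(1.605 * (-0.295714)) = exp(-0.474621) = 0.622121
SDI = 726 * 0.622121 = 451.660 ≈ 452

452


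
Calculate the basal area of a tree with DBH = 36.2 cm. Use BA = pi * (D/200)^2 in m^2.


D/200 = 36.2/200 = 0.181 m
(D/200)^2 = 0.181^2 = 0.032761
BA = 3.141593 * 0.032761 = 0.102922 ≈ 0.1029 m^2

0.1029 m^2


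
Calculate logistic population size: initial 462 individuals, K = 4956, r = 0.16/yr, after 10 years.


(K - N0)/N0 = (4956 - 462)/462 = 4494/462 = 9.72727
r*t = 0.16 * 10 = 1.6; exp(-1.6) = 0.201897
9.72727 * 0.201897 = 1.96391
1 + 1.96391 = 2.96391
N = 4956 / 2.96391 = 1672.12 ≈ 1672

1672


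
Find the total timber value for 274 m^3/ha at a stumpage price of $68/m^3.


Value = 274 * 68 = $18632/ha

$18632/ha


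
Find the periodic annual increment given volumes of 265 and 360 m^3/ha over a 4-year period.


PAI = (V2 - V1) / period = (360 - 265) / 4 = 95 / 4 = 23.75 m^3/ha/yr

23.75 m^3/ha/yr


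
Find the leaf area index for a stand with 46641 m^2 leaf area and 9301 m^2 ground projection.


LAI = 46641 / 9301 = 5.0146 ≈ 5.01

5.01


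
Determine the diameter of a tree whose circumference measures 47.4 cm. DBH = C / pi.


DBH = C / pi = 47.4 / 3.141593 = 15.0879 ≈ 15.09 cm

15.09 cm


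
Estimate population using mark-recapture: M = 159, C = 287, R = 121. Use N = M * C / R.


N = M * C / R = 159 * 287 / 121 = 45633 / 121 = 377.13 ≈ 377

377 individuals


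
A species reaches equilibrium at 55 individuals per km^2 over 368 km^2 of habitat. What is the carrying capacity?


K = 55 * 368 = 20240 individuals

20240 individuals


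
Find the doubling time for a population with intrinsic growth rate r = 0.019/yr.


td = ln(2) / 0.019 = 0.693147 / 0.019 = 36.4814 ≈ 36.5 years

36.5 years


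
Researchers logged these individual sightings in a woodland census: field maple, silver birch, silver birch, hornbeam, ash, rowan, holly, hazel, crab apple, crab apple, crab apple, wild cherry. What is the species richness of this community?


Total individuals logged = 12
Distinct species (count of individuals): field maple (1), silver birch (2), hornbeam (1), ash (1), rowan (1), holly (1), hazel (1), crab apple (3), wild cherry (1)
Species richness = number of distinct species = 9

9


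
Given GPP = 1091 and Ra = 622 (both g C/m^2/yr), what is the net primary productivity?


NPP = GPP - Ra = 1091 - 622 = 469 g C/m^2/yr

469 g C/m^2/yr


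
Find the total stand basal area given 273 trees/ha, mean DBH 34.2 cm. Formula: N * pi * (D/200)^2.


(D/200)^2 = (34.2/200)^2 = 0.171^2 = 0.029241
Individual BA = 3.141593 * 0.029241 = 0.0918633 m^2
Stand BA = 273 * 0.0918633 = 25.0787 ≈ 25.08 m^2/ha

25.08 m^2/ha


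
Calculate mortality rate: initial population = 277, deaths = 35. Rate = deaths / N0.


Mortality rate = 35 / 277 = 0.126354 ≈ 0.1264

0.1264


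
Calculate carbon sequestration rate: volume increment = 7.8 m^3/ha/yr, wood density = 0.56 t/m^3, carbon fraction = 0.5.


C = 7.8 * 0.56 * 0.5 = 2.184 ≈ 2.18 t C/ha/yr

2.18 t C/ha/yr


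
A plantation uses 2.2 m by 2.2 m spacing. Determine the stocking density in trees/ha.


N = 10000 / 2.2^2 = 10000 / 4.84 = 2066.12 ≈ 2066 trees/ha

2066 trees/ha


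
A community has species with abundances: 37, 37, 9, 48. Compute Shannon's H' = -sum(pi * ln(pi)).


Total N = 37 + 37 + 9 + 48 = 131
Per-species terms:
  p = 37/131 = 0.282443; ln(p) = -1.264279; p*ln(p) = 0.282443 * (-1.264279) = -0.357087
  p = 37/131 = 0.282443; ln(p) = -1.264279; p*ln(p) = 0.282443 * (-1.264279) = -0.357087
  p = 9/131 = 0.068702; ln(p) = -2.677977; p*ln(p) = 0.068702 * (-2.677977) = -0.183982
  p = 48/131 = 0.366412; ln(p) = -1.003997; p*ln(p) = 0.366412 * (-1.003997) = -0.367877
sum(p*ln(p)) = (-0.357087) + (-0.357087) + (-0.183982) + (-0.367877) = -1.266033
H' = -(-1.266033) = 1.266033 ≈ 1.2660

1.2660


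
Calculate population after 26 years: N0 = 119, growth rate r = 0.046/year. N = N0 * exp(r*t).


r*t = 0.046 * 26 = 1.196
exp(1.196) = 3.30686
N = 119 * 3.30686 = 393.516 ≈ 394

394


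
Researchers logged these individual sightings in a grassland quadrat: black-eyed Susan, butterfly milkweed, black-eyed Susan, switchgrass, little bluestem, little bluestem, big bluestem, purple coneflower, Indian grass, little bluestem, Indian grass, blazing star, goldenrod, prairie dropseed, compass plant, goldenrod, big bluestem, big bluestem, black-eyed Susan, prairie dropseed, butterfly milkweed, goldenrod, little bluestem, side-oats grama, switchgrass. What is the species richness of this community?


Total individuals logged = 25
Distinct species (count of individuals): black-eyed Susan (3), butterfly milkweed (2), switchgrass (2), little bluestem (4), big bluestem (3), purple coneflower (1), Indian grass (2), blazing star (1), goldenrod (3), prairie dropseed (2), compass plant (1), side-oats grama (1)
Species richness = number of distinct species = 12

12


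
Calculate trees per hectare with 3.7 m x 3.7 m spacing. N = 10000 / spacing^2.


N = 10000 / 3.7^2 = 10000 / 13.69 = 730.460 ≈ 730 trees/ha

730 trees/ha


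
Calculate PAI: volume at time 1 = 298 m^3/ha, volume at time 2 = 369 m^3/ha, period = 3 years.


PAI = (V2 - V1) / period = (369 - 298) / 3 = 71 / 3 = 23.6667 ≈ 23.67 m^3/ha/yr

23.67 m^3/ha/yr


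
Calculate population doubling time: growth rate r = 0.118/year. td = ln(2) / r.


td = ln(2) / 0.118 = 0.693147 / 0.118 = 5.87413 ≈ 5.9 years

5.9 years


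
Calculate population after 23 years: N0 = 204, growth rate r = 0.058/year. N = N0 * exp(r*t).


r*t = 0.058 * 23 = 1.334
exp(1.334) = 3.79620
N = 204 * 3.79620 = 774.425 ≈ 774

774


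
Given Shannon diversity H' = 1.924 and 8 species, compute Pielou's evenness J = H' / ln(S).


ln(8) = 2.07944
J = H' / ln(S) = 1.924 / 2.07944 = 0.925249 ≈ 0.9252

0.9252


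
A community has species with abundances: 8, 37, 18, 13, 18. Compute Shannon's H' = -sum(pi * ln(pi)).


Total N = 8 + 37 + 18 + 13 + 18 = 94
Per-species terms:
  p = 8/94 = 0.085106; ln(p) = -2.463858; p*ln(p) = 0.085106 * (-2.463858) = -0.209689
  p = 37/94 = 0.393617; ln(p) = -0.932377; p*ln(p) = 0.393617 * (-0.932377) = -0.366999
  p = 18/94 = 0.191489; ln(p) = -1.652925; p*ln(p) = 0.191489 * (-1.652925) = -0.316517
  p = 13/94 = 0.138298; ln(p) = -1.978345; p*ln(p) = 0.138298 * (-1.978345) = -0.273601
  p = 18/94 = 0.191489; ln(p) = -1.652925; p*ln(p) = 0.191489 * (-1.652925) = -0.316517
sum(p*ln(p)) = (-0.209689) + (-0.366999) + (-0.316517) + (-0.273601) + (-0.316517) = -1.483323
H' = -(-1.483323) = 1.483323 ≈ 1.4833

1.4833


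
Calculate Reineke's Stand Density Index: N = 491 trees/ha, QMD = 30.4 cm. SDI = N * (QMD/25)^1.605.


QMD/25 = 30.4/25 = 1.216
(1.216)^1.605 = exp(1.605 * ln(1.216)) = exp(1.605 * 0.195567) = exp(0.313885) = 1.36873
SDI = 491 * 1.36873 = 672.046 ≈ 672

672


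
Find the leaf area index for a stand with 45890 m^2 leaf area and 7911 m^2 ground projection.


LAI = 45890 / 7911 = 5.8008 ≈ 5.80

5.80


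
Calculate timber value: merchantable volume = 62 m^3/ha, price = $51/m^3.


Value = 62 * 51 = $3162/ha

$3162/ha


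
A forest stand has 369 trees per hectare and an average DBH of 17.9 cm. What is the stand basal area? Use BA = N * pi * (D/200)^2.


(D/200)^2 = (17.9/200)^2 = 0.0895^2 = 0.00801025
Individual BA = 3.141593 * 0.00801025 = 0.0251649 m^2
Stand BA = 369 * 0.0251649 = 9.28585 ≈ 9.29 m^2/ha

9.29 m^2/ha


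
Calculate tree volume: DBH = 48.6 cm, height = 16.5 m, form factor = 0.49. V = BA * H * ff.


(D/200)^2 = (48.6/200)^2 = 0.243^2 = 0.059049
BA = 3.141593 * 0.059049 = 0.185508 m^2
V = 0.185508 * 16.5 * 0.49 = 1.49983 ≈ 1.500 m^3

1.500 m^3


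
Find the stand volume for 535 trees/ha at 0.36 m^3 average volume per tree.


V_stand = 535 * 0.36 = 192.6 m^3/ha

192.6 m^3/ha


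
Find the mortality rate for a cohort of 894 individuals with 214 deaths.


Mortality rate = 214 / 894 = 0.239374 ≈ 0.2394

0.2394


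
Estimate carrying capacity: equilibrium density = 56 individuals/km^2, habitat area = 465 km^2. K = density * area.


K = 56 * 465 = 26040 individuals

26040 individuals


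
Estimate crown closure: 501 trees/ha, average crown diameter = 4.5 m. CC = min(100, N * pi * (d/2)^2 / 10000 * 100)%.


(d/2)^2 = (4.5/2)^2 = 2.25^2 = 5.0625
Crown area = 3.141593 * 5.0625 = 15.9043 m^2
N * area / 10000 * 100 = 501 * 15.9043 / 10000 * 100 = 79.6805
CC = min(100, 79.6805) = 79.6805 ≈ 79.7%

79.7%


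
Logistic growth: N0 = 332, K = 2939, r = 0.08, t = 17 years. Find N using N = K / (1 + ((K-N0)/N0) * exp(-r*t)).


(K - N0)/N0 = (2939 - 332)/332 = 2607/332 = 7.85241
r*t = 0.08 * 17 = 1.36; exp(-1.36) = 0.256661
7.85241 * 0.256661 = 2.01541
1 + 2.01541 = 3.01541
N = 2939 / 3.01541 = 974.660 ≈ 975

975


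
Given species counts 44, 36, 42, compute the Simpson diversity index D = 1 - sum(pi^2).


Total N = 44 + 36 + 42 = 122
Per-species terms:
  p = 44/122 = 0.360656; p^2 = 0.360656^2 = 0.130073
  p = 36/122 = 0.295082; p^2 = 0.295082^2 = 0.087073
  p = 42/122 = 0.344262; p^2 = 0.344262^2 = 0.118516
sum(p^2) = 0.130073 + 0.087073 + 0.118516 = 0.335662
D = 1 - 0.335662 = 0.664338 ≈ 0.6643

0.6643


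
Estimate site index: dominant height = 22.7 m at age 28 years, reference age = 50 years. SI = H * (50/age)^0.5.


50/28 = 1.78571
(1.78571)^0.5 = 1.33630
SI = 22.7 * 1.33630 = 30.3340 ≈ 30.3 m

30.3 m


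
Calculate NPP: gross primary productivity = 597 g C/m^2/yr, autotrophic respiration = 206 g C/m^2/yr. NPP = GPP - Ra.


NPP = GPP - Ra = 597 - 206 = 391 g C/m^2/yr

391 g C/m^2/yr


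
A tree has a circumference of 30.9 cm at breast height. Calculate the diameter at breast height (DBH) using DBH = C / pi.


DBH = C / pi = 30.9 / 3.141593 = 9.83577 ≈ 9.84 cm

9.84 cm


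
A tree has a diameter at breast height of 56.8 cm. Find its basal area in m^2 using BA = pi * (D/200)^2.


D/200 = 56.8/200 = 0.284 m
(D/200)^2 = 0.284^2 = 0.080656
BA = 3.141593 * 0.080656 = 0.253388 ≈ 0.2534 m^2

0.2534 m^2


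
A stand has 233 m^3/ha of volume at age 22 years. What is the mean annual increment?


MAI = 233 / 22 = 10.5909 ≈ 10.59 m^3/ha/yr

10.59 m^3/ha/yr


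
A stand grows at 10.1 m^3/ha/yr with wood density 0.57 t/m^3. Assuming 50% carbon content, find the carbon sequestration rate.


C = 10.1 * 0.57 * 0.5 = 2.8785 ≈ 2.88 t C/ha/yr

2.88 t C/ha/yr


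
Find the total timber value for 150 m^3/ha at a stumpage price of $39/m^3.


Value = 150 * 39 = $5850/ha

$5850/ha


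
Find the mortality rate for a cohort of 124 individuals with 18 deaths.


Mortality rate = 18 / 124 = 0.145161 ≈ 0.1452

0.1452


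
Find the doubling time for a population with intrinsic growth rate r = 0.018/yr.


td = ln(2) / 0.018 = 0.693147 / 0.018 = 38.5082 ≈ 38.5 years

38.5 years


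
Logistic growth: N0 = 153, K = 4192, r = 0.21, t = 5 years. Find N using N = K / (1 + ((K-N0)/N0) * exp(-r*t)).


(K - N0)/N0 = (4192 - 153)/153 = 4039/153 = 26.3987
r*t = 0.21 * 5 = 1.05; exp(-1.05) = 0.349938
26.3987 * 0.349938 = 9.23791
1 + 9.23791 = 10.2379
N = 4192 / 10.2379 = 409.459 ≈ 409

409


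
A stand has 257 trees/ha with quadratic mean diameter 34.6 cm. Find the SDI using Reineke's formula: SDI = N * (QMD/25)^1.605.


QMD/25 = 34.6/25 = 1.384
(1.384)^1.605 = exp(1.605 * ln(1.384)) = exp(1.605 * 0.324978) = exp(0.521590) = 1.68470
SDI = 257 * 1.68470 = 432.968 ≈ 433

433


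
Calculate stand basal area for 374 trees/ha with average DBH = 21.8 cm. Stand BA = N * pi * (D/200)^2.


(D/200)^2 = (21.8/200)^2 = 0.109^2 = 0.011881
Individual BA = 3.141593 * 0.011881 = 0.0373253 m^2
Stand BA = 374 * 0.0373253 = 13.9597 ≈ 13.96 m^2/ha

13.96 m^2/ha


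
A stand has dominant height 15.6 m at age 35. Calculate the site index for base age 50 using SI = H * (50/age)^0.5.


50/35 = 1.42857
(1.42857)^0.5 = 1.19523
SI = 15.6 * 1.19523 = 18.6456 ≈ 18.6 m

18.6 m


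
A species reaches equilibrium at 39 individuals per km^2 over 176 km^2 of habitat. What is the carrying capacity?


K = 39 * 176 = 6864 individuals

6864 individuals


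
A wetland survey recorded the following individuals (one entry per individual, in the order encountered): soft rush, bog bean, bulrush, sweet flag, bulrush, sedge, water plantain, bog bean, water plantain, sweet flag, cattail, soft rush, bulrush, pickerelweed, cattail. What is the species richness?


Total individuals logged = 15
Distinct species (count of individuals): soft rush (2), bog bean (2), bulrush (3), sweet flag (2), sedge (1), water plantain (2), cattail (2), pickerelweed (1)
Species richness = number of distinct species = 8

8


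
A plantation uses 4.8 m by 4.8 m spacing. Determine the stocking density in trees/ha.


N = 10000 / 4.8^2 = 10000 / 23.04 = 434.028 ≈ 434 trees/ha

434 trees/ha


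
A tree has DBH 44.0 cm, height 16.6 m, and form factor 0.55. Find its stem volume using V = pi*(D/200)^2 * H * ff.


(D/200)^2 = (44.0/200)^2 = 0.22^2 = 0.0484
BA = 3.141593 * 0.0484 = 0.152053 m^2
V = 0.152053 * 16.6 * 0.55 = 1.38824 ≈ 1.388 m^3

1.388 m^3


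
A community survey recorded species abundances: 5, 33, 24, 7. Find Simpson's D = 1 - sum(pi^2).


Total N = 5 + 33 + 24 + 7 = 69
Per-species terms:
  p = 5/69 = 0.072464; p^2 = 0.072464^2 = 0.005251
  p = 33/69 = 0.478261; p^2 = 0.478261^2 = 0.228734
  p = 24/69 = 0.347826; p^2 = 0.347826^2 = 0.120983
  p = 7/69 = 0.101449; p^2 = 0.101449^2 = 0.010292
sum(p^2) = 0.005251 + 0.228734 + 0.120983 + 0.010292 = 0.365260
D = 1 - 0.365260 = 0.634740 ≈ 0.6347

0.6347


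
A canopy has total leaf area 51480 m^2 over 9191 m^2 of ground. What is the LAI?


LAI = 51480 / 9191 = 5.6011 ≈ 5.60

5.60


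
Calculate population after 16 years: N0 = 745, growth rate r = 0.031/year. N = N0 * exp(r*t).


r*t = 0.031 * 16 = 0.496
exp(0.496) = 1.64214
N = 745 * 1.64214 = 1223.39 ≈ 1223

1223


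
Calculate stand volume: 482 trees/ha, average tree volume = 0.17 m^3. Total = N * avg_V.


V_stand = 482 * 0.17 = 81.94 ≈ 81.9 m^3/ha

81.9 m^3/ha


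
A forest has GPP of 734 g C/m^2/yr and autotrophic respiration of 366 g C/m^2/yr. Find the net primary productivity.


NPP = GPP - Ra = 734 - 366 = 368 g C/m^2/yr

368 g C/m^2/yr


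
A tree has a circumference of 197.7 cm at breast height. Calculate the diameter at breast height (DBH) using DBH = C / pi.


DBH = C / pi = 197.7 / 3.141593 = 62.9299 ≈ 62.93 cm

62.93 cm


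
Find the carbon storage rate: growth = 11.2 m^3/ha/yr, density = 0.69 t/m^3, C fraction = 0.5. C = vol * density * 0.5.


C = 11.2 * 0.69 * 0.5 = 3.864 ≈ 3.86 t C/ha/yr

3.86 t C/ha/yr


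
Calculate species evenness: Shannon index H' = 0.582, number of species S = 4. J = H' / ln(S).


ln(4) = 1.38629
J = H' / ln(S) = 0.582 / 1.38629 = 0.419826 ≈ 0.4198

0.4198


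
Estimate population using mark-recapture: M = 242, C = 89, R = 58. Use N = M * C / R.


N = M * C / R = 242 * 89 / 58 = 21538 / 58 = 371.34 ≈ 371

371 individuals


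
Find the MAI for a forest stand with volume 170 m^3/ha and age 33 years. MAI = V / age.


MAI = 170 / 33 = 5.1515 ≈ 5.15 m^3/ha/yr

5.15 m^3/ha/yr


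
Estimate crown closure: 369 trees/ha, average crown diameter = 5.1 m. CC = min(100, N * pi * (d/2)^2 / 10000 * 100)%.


(d/2)^2 = (5.1/2)^2 = 2.55^2 = 6.5025
Crown area = 3.141593 * 6.5025 = 20.4282 m^2
N * area / 10000 * 100 = 369 * 20.4282 / 10000 * 100 = 75.3801
CC = min(100, 75.3801) = 75.3801 ≈ 75.4%

75.4%


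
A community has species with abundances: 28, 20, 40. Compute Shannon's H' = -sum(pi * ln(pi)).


Total N = 28 + 20 + 40 = 88
Per-species terms:
  p = 28/88 = 0.318182; ln(p) = -1.145132; p*ln(p) = 0.318182 * (-1.145132) = -0.364360
  p = 20/88 = 0.227273; ln(p) = -1.481603; p*ln(p) = 0.227273 * (-1.481603) = -0.336728
  p = 40/88 = 0.454545; ln(p) = -0.788458; p*ln(p) = 0.454545 * (-0.788458) = -0.358390
sum(p*ln(p)) = (-0.364360) + (-0.336728) + (-0.358390) = -1.059478
H' = -(-1.059478) = 1.059478 ≈ 1.0595

1.0595


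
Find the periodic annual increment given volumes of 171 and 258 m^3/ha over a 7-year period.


PAI = (V2 - V1) / period = (258 - 171) / 7 = 87 / 7 = 12.4286 ≈ 12.43 m^3/ha/yr

12.43 m^3/ha/yr


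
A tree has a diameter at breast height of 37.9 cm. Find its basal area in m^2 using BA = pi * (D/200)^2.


D/200 = 37.9/200 = 0.1895 m
(D/200)^2 = 0.1895^2 = 0.03591025
BA = 3.141593 * 0.03591025 = 0.112815 ≈ 0.1128 m^2

0.1128 m^2


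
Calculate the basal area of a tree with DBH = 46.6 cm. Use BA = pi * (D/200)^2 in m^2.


D/200 = 46.6/200 = 0.233 m
(D/200)^2 = 0.233^2 = 0.054289
BA = 3.141593 * 0.054289 = 0.170554 ≈ 0.1706 m^2

0.1706 m^2


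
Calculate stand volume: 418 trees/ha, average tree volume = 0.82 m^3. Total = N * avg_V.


V_stand = 418 * 0.82 = 342.76 ≈ 342.8 m^3/ha

342.8 m^3/ha


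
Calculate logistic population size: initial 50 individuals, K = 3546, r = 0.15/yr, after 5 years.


(K - N0)/N0 = (3546 - 50)/50 = 3496/50 = 69.9200
r*t = 0.15 * 5 = 0.75; exp(-0.75) = 0.472367
69.9200 * 0.472367 = 33.0279
1 + 33.0279 = 34.0279
N = 3546 / 34.0279 = 104.209 ≈ 104

104


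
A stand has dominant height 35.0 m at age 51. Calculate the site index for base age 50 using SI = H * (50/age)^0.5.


50/51 = 0.980392
(0.980392)^0.5 = 0.990147
SI = 35.0 * 0.990147 = 34.6551 ≈ 34.7 m

34.7 m


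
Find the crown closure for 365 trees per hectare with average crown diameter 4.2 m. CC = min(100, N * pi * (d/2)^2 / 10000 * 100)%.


(d/2)^2 = (4.2/2)^2 = 2.1^2 = 4.41
Crown area = 3.141593 * 4.41 = 13.8544 m^2
N * area / 10000 * 100 = 365 * 13.8544 / 10000 * 100 = 50.5686
CC = min(100, 50.5686) = 50.5686 ≈ 50.6%

50.6%


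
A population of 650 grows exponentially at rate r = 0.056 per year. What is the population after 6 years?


r*t = 0.056 * 6 = 0.336
exp(0.336) = 1.39934
N = 650 * 1.39934 = 909.571 ≈ 910

910
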